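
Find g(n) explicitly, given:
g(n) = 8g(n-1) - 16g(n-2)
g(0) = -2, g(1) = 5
Characteristic equation: x² - 8x + 16 = 0, which is (x - (4))².
Repeated root r = 4.
General solution: g(n) = (A + Bn)·(4)^n.
From g(0) = -2: A = -2.
From g(1) = 5: (A + B)·(4) = 5 ⇒ B = \frac{13}{4}.
So g(n) = \left(\frac{13 n}{4} - 2\right) \cdot (4)^n.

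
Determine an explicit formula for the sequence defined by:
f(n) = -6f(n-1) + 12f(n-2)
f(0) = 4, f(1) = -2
Characteristic equation: x² + 6x - 12 = 0.
Discriminant Δ = (-6)² + 4·(12) = 84.
Roots r₁,₂ = (-6 ± √84)/2, so r₁ = -3 + \sqrt{21}, r₂ = - \sqrt{21} - 3.
General solution: f(n) = A·r₁^n + B·r₂^n.
From the initial conditions, A + B = 4 and r₁A + r₂B = -2.
Since r₁ - r₂ = √84: A = (-2 - (4)r₂)/√84 = \frac{5 \sqrt{21}}{21} + 2, and B = 4 - A = 2 - \frac{5 \sqrt{21}}{21}.
So f(n) = \left(\frac{5 \sqrt{21}}{21} + 2\right)\left(-3 + \sqrt{21}\right)^n + \left(2 - \frac{5 \sqrt{21}}{21}\right)\left(- \sqrt{21} - 3\right)^n.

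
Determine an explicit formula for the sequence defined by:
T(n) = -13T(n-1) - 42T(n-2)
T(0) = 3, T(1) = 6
Characteristic equation: x² + 13x + 42 = 0, which factors as (x - (-7))(x - (-6)) = 0.
Roots r₁ = -7, r₂ = -6 (distinct).
General solution: T(n) = A·(-7)^n + B·(-6)^n.
From T(0) = 3: A + B = 3.
From T(1) = 6: -7A - 6B = 6.
Solving: A = -24, B = 27.
So T(n) = 27 \left(-6\right)^{n} - 24 \left(-7\right)^{n}.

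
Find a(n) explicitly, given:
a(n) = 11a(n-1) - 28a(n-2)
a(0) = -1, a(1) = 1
Characteristic equation: x² - 11x + 28 = 0, which factors as (x - (7))(x - (4)) = 0.
Roots r₁ = 7, r₂ = 4 (distinct).
General solution: a(n) = A·(7)^n + B·(4)^n.
From a(0) = -1: A + B = -1.
From a(1) = 1: 7A + 4B = 1.
Solving: A = \frac{5}{3}, B = - \frac{8}{3}.
So a(n) = - \frac{8 \cdot 4^{n}}{3} + \frac{5 \cdot 7^{n}}{3}.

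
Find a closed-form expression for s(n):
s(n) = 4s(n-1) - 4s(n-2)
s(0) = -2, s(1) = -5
Characteristic equation: x² - 4x + 4 = 0, which is (x - (2))².
Repeated root r = 2.
General solution: s(n) = (A + Bn)·(2)^n.
From s(0) = -2: A = -2.
From s(1) = -5: (A + B)·(2) = -5 ⇒ B = - \frac{1}{2}.
So s(n) = \left(- \frac{n}{2} - 2\right) \cdot (2)^n.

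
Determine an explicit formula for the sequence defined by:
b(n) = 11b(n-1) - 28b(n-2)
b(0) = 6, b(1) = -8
Characteristic equation: x² - 11x + 28 = 0, which factors as (x - (4))(x - (7)) = 0.
Roots r₁ = 4, r₂ = 7 (distinct).
General solution: b(n) = A·(4)^n + B·(7)^n.
From b(0) = 6: A + B = 6.
From b(1) = -8: 4A + 7B = -8.
Solving: A = \frac{50}{3}, B = - \frac{32}{3}.
So b(n) = \frac{50 \cdot 4^{n}}{3} - \frac{32 \cdot 7^{n}}{3}.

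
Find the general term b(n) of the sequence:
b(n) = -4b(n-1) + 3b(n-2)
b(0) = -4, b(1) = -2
Characteristic equation: x² + 4x - 3 = 0.
Discriminant Δ = (-4)² + 4·(3) = 28.
Roots r₁,₂ = (-4 ± √28)/2, so r₁ = -2 + \sqrt{7}, r₂ = - \sqrt{7} - 2.
General solution: b(n) = A·r₁^n + B·r₂^n.
From the initial conditions, A + B = -4 and r₁A + r₂B = -2.
Since r₁ - r₂ = √28: A = (-2 - (-4)r₂)/√28 = -2 - \frac{5 \sqrt{7}}{7}, and B = -4 - A = -2 + \frac{5 \sqrt{7}}{7}.
So b(n) = \left(-2 - \frac{5 \sqrt{7}}{7}\right)\left(-2 + \sqrt{7}\right)^n + \left(-2 + \frac{5 \sqrt{7}}{7}\right)\left(- \sqrt{7} - 2\right)^n.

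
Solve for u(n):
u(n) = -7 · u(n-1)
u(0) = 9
Pure geometric recurrence with ratio -7.
By induction u(n) = u(0) · (-7)^n = 9 \left(-7\right)^{n}.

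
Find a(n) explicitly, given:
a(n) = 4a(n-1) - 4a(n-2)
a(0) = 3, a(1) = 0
Characteristic equation: x² - 4x + 4 = 0, which is (x - (2))².
Repeated root r = 2.
General solution: a(n) = (A + Bn)·(2)^n.
From a(0) = 3: A = 3.
From a(1) = 0: (A + B)·(2) = 0 ⇒ B = -3.
So a(n) = \left(3 - 3 n\right) \cdot (2)^n.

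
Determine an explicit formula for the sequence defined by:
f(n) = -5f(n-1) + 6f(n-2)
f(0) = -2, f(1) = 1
Characteristic equation: x² + 5x - 6 = 0, which factors as (x - (-6))(x - (1)) = 0.
Roots r₁ = -6, r₂ = 1 (distinct).
General solution: f(n) = A·(-6)^n + B·(1)^n.
From f(0) = -2: A + B = -2.
From f(1) = 1: -6A + B = 1.
Solving: A = - \frac{3}{7}, B = - \frac{11}{7}.
So f(n) = - \frac{3 \left(-6\right)^{n}}{7} - \frac{11}{7}.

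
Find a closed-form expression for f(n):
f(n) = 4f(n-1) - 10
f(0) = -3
First-order linear non-homogeneous.
Homogeneous solution: f_h(n) = A·(4)^n.
Try constant particular solution f_p = K: K = 4K - 10 ⇒ K = \frac{10}{3}.
General: f(n) = A·(4)^n + \frac{10}{3}.
Apply f(0) = -3: A + \frac{10}{3} = -3 ⇒ A = - \frac{19}{3}.
So f(n) = \frac{10}{3} - \frac{19 \cdot 4^{n}}{3}.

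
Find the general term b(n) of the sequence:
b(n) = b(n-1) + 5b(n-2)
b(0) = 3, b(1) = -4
Characteristic equation: x² - x - 5 = 0.
Discriminant Δ = (1)² + 4·(5) = 21.
Roots r₁,₂ = (1 ± √21)/2, so r₁ = \frac{1}{2} + \frac{\sqrt{21}}{2}, r₂ = \frac{1}{2} - \frac{\sqrt{21}}{2}.
General solution: b(n) = A·r₁^n + B·r₂^n.
From the initial conditions, A + B = 3 and r₁A + r₂B = -4.
Since r₁ - r₂ = √21: A = (-4 - (3)r₂)/√21 = \frac{3}{2} - \frac{11 \sqrt{21}}{42}, and B = 3 - A = \frac{11 \sqrt{21}}{42} + \frac{3}{2}.
So b(n) = \left(\frac{3}{2} - \frac{11 \sqrt{21}}{42}\right)\left(\frac{1}{2} + \frac{\sqrt{21}}{2}\right)^n + \left(\frac{11 \sqrt{21}}{42} + \frac{3}{2}\right)\left(\frac{1}{2} - \frac{\sqrt{21}}{2}\right)^n.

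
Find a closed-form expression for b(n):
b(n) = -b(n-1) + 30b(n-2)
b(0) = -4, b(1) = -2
Characteristic equation: x² + x - 30 = 0, which factors as (x - (5))(x - (-6)) = 0.
Roots r₁ = 5, r₂ = -6 (distinct).
General solution: b(n) = A·(5)^n + B·(-6)^n.
From b(0) = -4: A + B = -4.
From b(1) = -2: 5A - 6B = -2.
Solving: A = - \frac{26}{11}, B = - \frac{18}{11}.
So b(n) = - \frac{18 \left(-6\right)^{n}}{11} - \frac{26 \cdot 5^{n}}{11}.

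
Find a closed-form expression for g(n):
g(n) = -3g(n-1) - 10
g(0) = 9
First-order linear non-homogeneous.
Homogeneous solution: g_h(n) = A·(-3)^n.
Try constant particular solution g_p = K: K = -3K - 10 ⇒ K = - \frac{5}{2}.
General: g(n) = A·(-3)^n - \frac{5}{2}.
Apply g(0) = 9: A - \frac{5}{2} = 9 ⇒ A = \frac{23}{2}.
So g(n) = \frac{23 \left(-3\right)^{n}}{2} - \frac{5}{2}.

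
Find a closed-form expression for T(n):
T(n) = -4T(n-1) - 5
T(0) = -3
First-order linear non-homogeneous.
Homogeneous solution: T_h(n) = A·(-4)^n.
Try constant particular solution T_p = K: K = -4K - 5 ⇒ K = -1.
General: T(n) = A·(-4)^n - 1.
Apply T(0) = -3: A - 1 = -3 ⇒ A = -2.
So T(n) = - 2 \left(-4\right)^{n} - 1.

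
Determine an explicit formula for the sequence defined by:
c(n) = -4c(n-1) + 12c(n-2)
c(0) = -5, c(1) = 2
Characteristic equation: x² + 4x - 12 = 0, which factors as (x - (-6))(x - (2)) = 0.
Roots r₁ = -6, r₂ = 2 (distinct).
General solution: c(n) = A·(-6)^n + B·(2)^n.
From c(0) = -5: A + B = -5.
From c(1) = 2: -6A + 2B = 2.
Solving: A = - \frac{3}{2}, B = - \frac{7}{2}.
So c(n) = - \frac{3 \left(-6\right)^{n}}{2} - \frac{7 \cdot 2^{n}}{2}.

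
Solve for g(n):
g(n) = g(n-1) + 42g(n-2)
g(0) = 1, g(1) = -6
Characteristic equation: x² - x - 42 = 0, which factors as (x - (7))(x - (-6)) = 0.
Roots r₁ = 7, r₂ = -6 (distinct).
General solution: g(n) = A·(7)^n + B·(-6)^n.
From g(0) = 1: A + B = 1.
From g(1) = -6: 7A - 6B = -6.
Solving: A = 0, B = 1.
So g(n) = \left(-6\right)^{n}.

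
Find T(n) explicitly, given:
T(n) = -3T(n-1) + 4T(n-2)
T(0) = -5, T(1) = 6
Characteristic equation: x² + 3x - 4 = 0, which factors as (x - (-4))(x - (1)) = 0.
Roots r₁ = -4, r₂ = 1 (distinct).
General solution: T(n) = A·(-4)^n + B·(1)^n.
From T(0) = -5: A + B = -5.
From T(1) = 6: -4A + B = 6.
Solving: A = - \frac{11}{5}, B = - \frac{14}{5}.
So T(n) = - \frac{11 \left(-4\right)^{n}}{5} - \frac{14}{5}.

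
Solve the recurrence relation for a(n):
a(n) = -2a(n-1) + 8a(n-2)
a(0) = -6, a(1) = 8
Characteristic equation: x² + 2x - 8 = 0, which factors as (x - (2))(x - (-4)) = 0.
Roots r₁ = 2, r₂ = -4 (distinct).
General solution: a(n) = A·(2)^n + B·(-4)^n.
From a(0) = -6: A + B = -6.
From a(1) = 8: 2A - 4B = 8.
Solving: A = - \frac{8}{3}, B = - \frac{10}{3}.
So a(n) = - \frac{10 \left(-4\right)^{n}}{3} - \frac{8 \cdot 2^{n}}{3}.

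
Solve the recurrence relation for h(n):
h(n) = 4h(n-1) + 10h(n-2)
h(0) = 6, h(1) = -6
Characteristic equation: x² - 4x - 10 = 0.
Discriminant Δ = (4)² + 4·(10) = 56.
Roots r₁,₂ = (4 ± √56)/2, so r₁ = 2 + \sqrt{14}, r₂ = 2 - \sqrt{14}.
General solution: h(n) = A·r₁^n + B·r₂^n.
From the initial conditions, A + B = 6 and r₁A + r₂B = -6.
Since r₁ - r₂ = √56: A = (-6 - (6)r₂)/√56 = 3 - \frac{9 \sqrt{14}}{14}, and B = 6 - A = \frac{9 \sqrt{14}}{14} + 3.
So h(n) = \left(3 - \frac{9 \sqrt{14}}{14}\right)\left(2 + \sqrt{14}\right)^n + \left(\frac{9 \sqrt{14}}{14} + 3\right)\left(2 - \sqrt{14}\right)^n.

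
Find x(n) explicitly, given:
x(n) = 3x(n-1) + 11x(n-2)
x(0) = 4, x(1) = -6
Characteristic equation: x² - 3x - 11 = 0.
Discriminant Δ = (3)² + 4·(11) = 53.
Roots r₁,₂ = (3 ± √53)/2, so r₁ = \frac{3}{2} + \frac{\sqrt{53}}{2}, r₂ = \frac{3}{2} - \frac{\sqrt{53}}{2}.
General solution: x(n) = A·r₁^n + B·r₂^n.
From the initial conditions, A + B = 4 and r₁A + r₂B = -6.
Since r₁ - r₂ = √53: A = (-6 - (4)r₂)/√53 = 2 - \frac{12 \sqrt{53}}{53}, and B = 4 - A = \frac{12 \sqrt{53}}{53} + 2.
So x(n) = \left(2 - \frac{12 \sqrt{53}}{53}\right)\left(\frac{3}{2} + \frac{\sqrt{53}}{2}\right)^n + \left(\frac{12 \sqrt{53}}{53} + 2\right)\left(\frac{3}{2} - \frac{\sqrt{53}}{2}\right)^n.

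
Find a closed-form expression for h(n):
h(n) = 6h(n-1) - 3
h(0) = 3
First-order linear non-homogeneous.
Homogeneous solution: h_h(n) = A·(6)^n.
Try constant particular solution h_p = K: K = 6K - 3 ⇒ K = \frac{3}{5}.
General: h(n) = A·(6)^n + \frac{3}{5}.
Apply h(0) = 3: A + \frac{3}{5} = 3 ⇒ A = \frac{12}{5}.
So h(n) = \frac{12 \cdot 6^{n}}{5} + \frac{3}{5}.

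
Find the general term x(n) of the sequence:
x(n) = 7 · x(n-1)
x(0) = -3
Pure geometric recurrence with ratio 7.
By induction x(n) = x(0) · (7)^n = - 3 \cdot 7^{n}.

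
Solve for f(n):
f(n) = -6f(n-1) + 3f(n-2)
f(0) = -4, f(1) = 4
Characteristic equation: x² + 6x - 3 = 0.
Discriminant Δ = (-6)² + 4·(3) = 48.
Roots r₁,₂ = (-6 ± √48)/2, so r₁ = -3 + 2 \sqrt{3}, r₂ = - 2 \sqrt{3} - 3.
General solution: f(n) = A·r₁^n + B·r₂^n.
From the initial conditions, A + B = -4 and r₁A + r₂B = 4.
Since r₁ - r₂ = √48: A = (4 - (-4)r₂)/√48 = -2 - \frac{2 \sqrt{3}}{3}, and B = -4 - A = -2 + \frac{2 \sqrt{3}}{3}.
So f(n) = \left(-2 - \frac{2 \sqrt{3}}{3}\right)\left(-3 + 2 \sqrt{3}\right)^n + \left(-2 + \frac{2 \sqrt{3}}{3}\right)\left(- 2 \sqrt{3} - 3\right)^n.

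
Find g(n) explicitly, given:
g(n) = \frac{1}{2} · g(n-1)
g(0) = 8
Pure geometric recurrence with ratio \frac{1}{2}.
By induction g(n) = g(0) · (\frac{1}{2})^n = 8 \cdot 2^{- n}.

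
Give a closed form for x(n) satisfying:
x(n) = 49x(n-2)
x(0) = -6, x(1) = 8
Characteristic equation: x² - 49 = 0, which factors as (x - (7))(x - (-7)) = 0.
Roots r₁ = 7, r₂ = -7 (distinct).
General solution: x(n) = A·(7)^n + B·(-7)^n.
From x(0) = -6: A + B = -6.
From x(1) = 8: 7A - 7B = 8.
Solving: A = - \frac{17}{7}, B = - \frac{25}{7}.
So x(n) = - \frac{25 \left(-7\right)^{n}}{7} - \frac{17 \cdot 7^{n}}{7}.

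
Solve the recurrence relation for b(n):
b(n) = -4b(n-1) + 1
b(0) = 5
First-order linear non-homogeneous.
Homogeneous solution: b_h(n) = A·(-4)^n.
Try constant particular solution b_p = K: K = -4K + 1 ⇒ K = \frac{1}{5}.
General: b(n) = A·(-4)^n + \frac{1}{5}.
Apply b(0) = 5: A + \frac{1}{5} = 5 ⇒ A = \frac{24}{5}.
So b(n) = \frac{24 \left(-4\right)^{n}}{5} + \frac{1}{5}.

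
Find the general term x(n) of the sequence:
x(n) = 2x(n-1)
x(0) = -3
This is a homogeneous first-order recurrence with ratio 2.
By induction x(n) = x(0) · (2)^n = - 3 \cdot 2^{n}.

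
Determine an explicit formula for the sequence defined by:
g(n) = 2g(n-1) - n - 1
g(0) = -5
First-order linear with linear forcing.
Homogeneous solution: g_h(n) = A·(2)^n.
Try particular g_p(n) = pn + q. Substituting:
  pn + q = 2(p(n-1) + q) - n - 1.
Matching the n-coefficient: p = 2p - 1 ⇒ p = 1.
Matching constants: q = -2p + 2q - 1 ⇒ q = 3.
General: g(n) = A·(2)^n + n + 3.
Apply g(0) = -5: A + 3 = -5 ⇒ A = -8.
So g(n) = - 8 \cdot 2^{n} + n + 3.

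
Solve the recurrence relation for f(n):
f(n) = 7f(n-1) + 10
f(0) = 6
First-order linear non-homogeneous.
Homogeneous solution: f_h(n) = A·(7)^n.
Try constant particular solution f_p = K: K = 7K + 10 ⇒ K = - \frac{5}{3}.
General: f(n) = A·(7)^n - \frac{5}{3}.
Apply f(0) = 6: A - \frac{5}{3} = 6 ⇒ A = \frac{23}{3}.
So f(n) = \frac{23 \cdot 7^{n}}{3} - \frac{5}{3}.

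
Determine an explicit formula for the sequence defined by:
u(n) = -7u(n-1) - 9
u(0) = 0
First-order linear non-homogeneous.
Homogeneous solution: u_h(n) = A·(-7)^n.
Try constant particular solution u_p = K: K = -7K - 9 ⇒ K = - \frac{9}{8}.
General: u(n) = A·(-7)^n - \frac{9}{8}.
Apply u(0) = 0: A - \frac{9}{8} = 0 ⇒ A = \frac{9}{8}.
So u(n) = \frac{9 \left(-7\right)^{n}}{8} - \frac{9}{8}.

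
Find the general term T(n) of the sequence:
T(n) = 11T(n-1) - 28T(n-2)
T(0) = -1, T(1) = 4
Characteristic equation: x² - 11x + 28 = 0, which factors as (x - (4))(x - (7)) = 0.
Roots r₁ = 4, r₂ = 7 (distinct).
General solution: T(n) = A·(4)^n + B·(7)^n.
From T(0) = -1: A + B = -1.
From T(1) = 4: 4A + 7B = 4.
Solving: A = - \frac{11}{3}, B = \frac{8}{3}.
So T(n) = - \frac{11 \cdot 4^{n}}{3} + \frac{8 \cdot 7^{n}}{3}.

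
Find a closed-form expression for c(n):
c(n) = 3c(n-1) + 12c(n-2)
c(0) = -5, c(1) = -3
Characteristic equation: x² - 3x - 12 = 0.
Discriminant Δ = (3)² + 4·(12) = 57.
Roots r₁,₂ = (3 ± √57)/2, so r₁ = \frac{3}{2} + \frac{\sqrt{57}}{2}, r₂ = \frac{3}{2} - \frac{\sqrt{57}}{2}.
General solution: c(n) = A·r₁^n + B·r₂^n.
From the initial conditions, A + B = -5 and r₁A + r₂B = -3.
Since r₁ - r₂ = √57: A = (-3 - (-5)r₂)/√57 = - \frac{5}{2} + \frac{3 \sqrt{57}}{38}, and B = -5 - A = - \frac{5}{2} - \frac{3 \sqrt{57}}{38}.
So c(n) = \left(- \frac{5}{2} + \frac{3 \sqrt{57}}{38}\right)\left(\frac{3}{2} + \frac{\sqrt{57}}{2}\right)^n + \left(- \frac{5}{2} - \frac{3 \sqrt{57}}{38}\right)\left(\frac{3}{2} - \frac{\sqrt{57}}{2}\right)^n.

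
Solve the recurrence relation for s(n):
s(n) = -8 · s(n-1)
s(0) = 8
Pure geometric recurrence with ratio -8.
By induction s(n) = s(0) · (-8)^n = 8 \left(-8\right)^{n}.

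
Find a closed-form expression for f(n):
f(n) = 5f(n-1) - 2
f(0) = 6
First-order linear non-homogeneous.
Homogeneous solution: f_h(n) = A·(5)^n.
Try constant particular solution f_p = K: K = 5K - 2 ⇒ K = \frac{1}{2}.
General: f(n) = A·(5)^n + \frac{1}{2}.
Apply f(0) = 6: A + \frac{1}{2} = 6 ⇒ A = \frac{11}{2}.
So f(n) = \frac{11 \cdot 5^{n}}{2} + \frac{1}{2}.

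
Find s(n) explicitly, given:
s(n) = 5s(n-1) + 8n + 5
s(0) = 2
First-order linear with linear forcing.
Homogeneous solution: s_h(n) = A·(5)^n.
Try particular s_p(n) = pn + q. Substituting:
  pn + q = 5(p(n-1) + q) + 8n + 5.
Matching the n-coefficient: p = 5p + 8 ⇒ p = -2.
Matching constants: q = -5p + 5q + 5 ⇒ q = - \frac{15}{4}.
General: s(n) = A·(5)^n - 2 n - \frac{15}{4}.
Apply s(0) = 2: A - \frac{15}{4} = 2 ⇒ A = \frac{23}{4}.
So s(n) = \frac{23 \cdot 5^{n}}{4} - 2 n - \frac{15}{4}.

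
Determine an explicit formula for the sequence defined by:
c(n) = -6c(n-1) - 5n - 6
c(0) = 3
First-order linear with linear forcing.
Homogeneous solution: c_h(n) = A·(-6)^n.
Try particular c_p(n) = pn + q. Substituting:
  pn + q = -6(p(n-1) + q) - 5n - 6.
Matching the n-coefficient: p = -6p - 5 ⇒ p = - \frac{5}{7}.
Matching constants: q = 6p - 6q - 6 ⇒ q = - \frac{72}{49}.
General: c(n) = A·(-6)^n - \frac{5 n}{7} - \frac{72}{49}.
Apply c(0) = 3: A - \frac{72}{49} = 3 ⇒ A = \frac{219}{49}.
So c(n) = \frac{219 \left(-6\right)^{n}}{49} - \frac{5 n}{7} - \frac{72}{49}.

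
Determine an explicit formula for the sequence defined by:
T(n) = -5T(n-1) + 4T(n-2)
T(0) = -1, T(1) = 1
Characteristic equation: x² + 5x - 4 = 0.
Discriminant Δ = (-5)² + 4·(4) = 41.
Roots r₁,₂ = (-5 ± √41)/2, so r₁ = - \frac{5}{2} + \frac{\sqrt{41}}{2}, r₂ = - \frac{\sqrt{41}}{2} - \frac{5}{2}.
General solution: T(n) = A·r₁^n + B·r₂^n.
From the initial conditions, A + B = -1 and r₁A + r₂B = 1.
Since r₁ - r₂ = √41: A = (1 - (-1)r₂)/√41 = - \frac{1}{2} - \frac{3 \sqrt{41}}{82}, and B = -1 - A = - \frac{1}{2} + \frac{3 \sqrt{41}}{82}.
So T(n) = \left(- \frac{1}{2} - \frac{3 \sqrt{41}}{82}\right)\left(- \frac{5}{2} + \frac{\sqrt{41}}{2}\right)^n + \left(- \frac{1}{2} + \frac{3 \sqrt{41}}{82}\right)\left(- \frac{\sqrt{41}}{2} - \frac{5}{2}\right)^n.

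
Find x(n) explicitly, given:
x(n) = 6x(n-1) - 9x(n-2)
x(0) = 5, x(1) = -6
Characteristic equation: x² - 6x + 9 = 0, which is (x - (3))².
Repeated root r = 3.
General solution: x(n) = (A + Bn)·(3)^n.
From x(0) = 5: A = 5.
From x(1) = -6: (A + B)·(3) = -6 ⇒ B = -7.
So x(n) = \left(5 - 7 n\right) \cdot (3)^n.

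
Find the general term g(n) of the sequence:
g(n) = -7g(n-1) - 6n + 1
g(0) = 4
First-order linear with linear forcing.
Homogeneous solution: g_h(n) = A·(-7)^n.
Try particular g_p(n) = pn + q. Substituting:
  pn + q = -7(p(n-1) + q) - 6n + 1.
Matching the n-coefficient: p = -7p - 6 ⇒ p = - \frac{3}{4}.
Matching constants: q = 7p - 7q + 1 ⇒ q = - \frac{17}{32}.
General: g(n) = A·(-7)^n - \frac{3 n}{4} - \frac{17}{32}.
Apply g(0) = 4: A - \frac{17}{32} = 4 ⇒ A = \frac{145}{32}.
So g(n) = \frac{145 \left(-7\right)^{n}}{32} - \frac{3 n}{4} - \frac{17}{32}.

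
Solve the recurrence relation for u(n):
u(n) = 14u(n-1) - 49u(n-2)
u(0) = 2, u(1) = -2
Characteristic equation: x² - 14x + 49 = 0, which is (x - (7))².
Repeated root r = 7.
General solution: u(n) = (A + Bn)·(7)^n.
From u(0) = 2: A = 2.
From u(1) = -2: (A + B)·(7) = -2 ⇒ B = - \frac{16}{7}.
So u(n) = \left(2 - \frac{16 n}{7}\right) \cdot (7)^n.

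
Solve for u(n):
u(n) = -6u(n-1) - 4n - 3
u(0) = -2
First-order linear with linear forcing.
Homogeneous solution: u_h(n) = A·(-6)^n.
Try particular u_p(n) = pn + q. Substituting:
  pn + q = -6(p(n-1) + q) - 4n - 3.
Matching the n-coefficient: p = -6p - 4 ⇒ p = - \frac{4}{7}.
Matching constants: q = 6p - 6q - 3 ⇒ q = - \frac{45}{49}.
General: u(n) = A·(-6)^n - \frac{4 n}{7} - \frac{45}{49}.
Apply u(0) = -2: A - \frac{45}{49} = -2 ⇒ A = - \frac{53}{49}.
So u(n) = - \frac{53 \left(-6\right)^{n}}{49} - \frac{4 n}{7} - \frac{45}{49}.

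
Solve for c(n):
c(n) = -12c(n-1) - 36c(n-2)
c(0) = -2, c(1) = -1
Characteristic equation: x² + 12x + 36 = 0, which is (x - (-6))².
Repeated root r = -6.
General solution: c(n) = (A + Bn)·(-6)^n.
From c(0) = -2: A = -2.
From c(1) = -1: (A + B)·(-6) = -1 ⇒ B = \frac{13}{6}.
So c(n) = \left(\frac{13 n}{6} - 2\right) \cdot (-6)^n.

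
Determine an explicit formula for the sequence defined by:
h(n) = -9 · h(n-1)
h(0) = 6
Pure geometric recurrence with ratio -9.
By induction h(n) = h(0) · (-9)^n = 6 \left(-9\right)^{n}.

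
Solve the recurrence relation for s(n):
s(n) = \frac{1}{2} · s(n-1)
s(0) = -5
Pure geometric recurrence with ratio \frac{1}{2}.
By induction s(n) = s(0) · (\frac{1}{2})^n = - 5 \cdot 2^{- n}.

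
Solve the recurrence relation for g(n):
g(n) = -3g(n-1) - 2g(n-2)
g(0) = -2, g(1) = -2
Characteristic equation: x² + 3x + 2 = 0, which factors as (x - (-2))(x - (-1)) = 0.
Roots r₁ = -2, r₂ = -1 (distinct).
General solution: g(n) = A·(-2)^n + B·(-1)^n.
From g(0) = -2: A + B = -2.
From g(1) = -2: -2A - B = -2.
Solving: A = 4, B = -6.
So g(n) = - 6 \left(-1\right)^{n} + 4 \left(-2\right)^{n}.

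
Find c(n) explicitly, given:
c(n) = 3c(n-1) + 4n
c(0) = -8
First-order linear with linear forcing.
Homogeneous solution: c_h(n) = A·(3)^n.
Try particular c_p(n) = pn + q. Substituting:
  pn + q = 3(p(n-1) + q) + 4n.
Matching the n-coefficient: p = 3p + 4 ⇒ p = -2.
Matching constants: q = -3p + 3q ⇒ q = -3.
General: c(n) = A·(3)^n - 2 n - 3.
Apply c(0) = -8: A - 3 = -8 ⇒ A = -5.
So c(n) = - 5 \cdot 3^{n} - 2 n - 3.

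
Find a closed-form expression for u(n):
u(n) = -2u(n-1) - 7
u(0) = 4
First-order linear non-homogeneous.
Homogeneous solution: u_h(n) = A·(-2)^n.
Try constant particular solution u_p = K: K = -2K - 7 ⇒ K = - \frac{7}{3}.
General: u(n) = A·(-2)^n - \frac{7}{3}.
Apply u(0) = 4: A - \frac{7}{3} = 4 ⇒ A = \frac{19}{3}.
So u(n) = \frac{19 \left(-2\right)^{n}}{3} - \frac{7}{3}.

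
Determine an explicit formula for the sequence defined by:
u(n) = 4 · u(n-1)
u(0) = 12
Pure geometric recurrence with ratio 4.
By induction u(n) = u(0) · (4)^n = 12 \cdot 4^{n}.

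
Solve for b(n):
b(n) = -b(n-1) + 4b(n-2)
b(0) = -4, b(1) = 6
Characteristic equation: x² + x - 4 = 0.
Discriminant Δ = (-1)² + 4·(4) = 17.
Roots r₁,₂ = (-1 ± √17)/2, so r₁ = - \frac{1}{2} + \frac{\sqrt{17}}{2}, r₂ = - \frac{\sqrt{17}}{2} - \frac{1}{2}.
General solution: b(n) = A·r₁^n + B·r₂^n.
From the initial conditions, A + B = -4 and r₁A + r₂B = 6.
Since r₁ - r₂ = √17: A = (6 - (-4)r₂)/√17 = -2 + \frac{4 \sqrt{17}}{17}, and B = -4 - A = -2 - \frac{4 \sqrt{17}}{17}.
So b(n) = \left(-2 + \frac{4 \sqrt{17}}{17}\right)\left(- \frac{1}{2} + \frac{\sqrt{17}}{2}\right)^n + \left(-2 - \frac{4 \sqrt{17}}{17}\right)\left(- \frac{\sqrt{17}}{2} - \frac{1}{2}\right)^n.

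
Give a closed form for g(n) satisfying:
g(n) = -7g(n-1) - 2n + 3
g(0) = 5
First-order linear with linear forcing.
Homogeneous solution: g_h(n) = A·(-7)^n.
Try particular g_p(n) = pn + q. Substituting:
  pn + q = -7(p(n-1) + q) - 2n + 3.
Matching the n-coefficient: p = -7p - 2 ⇒ p = - \frac{1}{4}.
Matching constants: q = 7p - 7q + 3 ⇒ q = \frac{5}{32}.
General: g(n) = A·(-7)^n - \frac{n}{4} + \frac{5}{32}.
Apply g(0) = 5: A + \frac{5}{32} = 5 ⇒ A = \frac{155}{32}.
So g(n) = \frac{155 \left(-7\right)^{n}}{32} - \frac{n}{4} + \frac{5}{32}.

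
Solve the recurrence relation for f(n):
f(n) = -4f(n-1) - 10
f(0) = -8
First-order linear non-homogeneous.
Homogeneous solution: f_h(n) = A·(-4)^n.
Try constant particular solution f_p = K: K = -4K - 10 ⇒ K = -2.
General: f(n) = A·(-4)^n - 2.
Apply f(0) = -8: A - 2 = -8 ⇒ A = -6.
So f(n) = - 6 \left(-4\right)^{n} - 2.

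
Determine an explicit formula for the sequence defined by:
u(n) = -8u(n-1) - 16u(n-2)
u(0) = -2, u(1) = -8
Characteristic equation: x² + 8x + 16 = 0, which is (x - (-4))².
Repeated root r = -4.
General solution: u(n) = (A + Bn)·(-4)^n.
From u(0) = -2: A = -2.
From u(1) = -8: (A + B)·(-4) = -8 ⇒ B = 4.
So u(n) = \left(4 n - 2\right) \cdot (-4)^n.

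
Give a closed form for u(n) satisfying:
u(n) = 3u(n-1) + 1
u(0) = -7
First-order linear non-homogeneous.
Homogeneous solution: u_h(n) = A·(3)^n.
Try constant particular solution u_p = K: K = 3K + 1 ⇒ K = - \frac{1}{2}.
General: u(n) = A·(3)^n - \frac{1}{2}.
Apply u(0) = -7: A - \frac{1}{2} = -7 ⇒ A = - \frac{13}{2}.
So u(n) = - \frac{13 \cdot 3^{n}}{2} - \frac{1}{2}.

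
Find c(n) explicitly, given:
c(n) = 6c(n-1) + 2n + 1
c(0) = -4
First-order linear with linear forcing.
Homogeneous solution: c_h(n) = A·(6)^n.
Try particular c_p(n) = pn + q. Substituting:
  pn + q = 6(p(n-1) + q) + 2n + 1.
Matching the n-coefficient: p = 6p + 2 ⇒ p = - \frac{2}{5}.
Matching constants: q = -6p + 6q + 1 ⇒ q = - \frac{17}{25}.
General: c(n) = A·(6)^n - \frac{2 n}{5} - \frac{17}{25}.
Apply c(0) = -4: A - \frac{17}{25} = -4 ⇒ A = - \frac{83}{25}.
So c(n) = - \frac{83 \cdot 6^{n}}{25} - \frac{2 n}{5} - \frac{17}{25}.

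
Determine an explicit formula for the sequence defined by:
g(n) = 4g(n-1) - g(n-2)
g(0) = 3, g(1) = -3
Characteristic equation: x² - 4x + 1 = 0.
Discriminant Δ = (4)² + 4·(-1) = 12.
Roots r₁,₂ = (4 ± √12)/2, so r₁ = \sqrt{3} + 2, r₂ = 2 - \sqrt{3}.
General solution: g(n) = A·r₁^n + B·r₂^n.
From the initial conditions, A + B = 3 and r₁A + r₂B = -3.
Since r₁ - r₂ = √12: A = (-3 - (3)r₂)/√12 = \frac{3}{2} - \frac{3 \sqrt{3}}{2}, and B = 3 - A = \frac{3}{2} + \frac{3 \sqrt{3}}{2}.
So g(n) = \left(\frac{3}{2} - \frac{3 \sqrt{3}}{2}\right)\left(\sqrt{3} + 2\right)^n + \left(\frac{3}{2} + \frac{3 \sqrt{3}}{2}\right)\left(2 - \sqrt{3}\right)^n.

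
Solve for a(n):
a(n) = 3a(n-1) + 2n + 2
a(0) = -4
First-order linear with linear forcing.
Homogeneous solution: a_h(n) = A·(3)^n.
Try particular a_p(n) = pn + q. Substituting:
  pn + q = 3(p(n-1) + q) + 2n + 2.
Matching the n-coefficient: p = 3p + 2 ⇒ p = -1.
Matching constants: q = -3p + 3q + 2 ⇒ q = - \frac{5}{2}.
General: a(n) = A·(3)^n - n - \frac{5}{2}.
Apply a(0) = -4: A - \frac{5}{2} = -4 ⇒ A = - \frac{3}{2}.
So a(n) = - \frac{3 \cdot 3^{n}}{2} - n - \frac{5}{2}.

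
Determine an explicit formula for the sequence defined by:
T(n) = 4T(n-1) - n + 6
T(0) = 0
First-order linear with linear forcing.
Homogeneous solution: T_h(n) = A·(4)^n.
Try particular T_p(n) = pn + q. Substituting:
  pn + q = 4(p(n-1) + q) - n + 6.
Matching the n-coefficient: p = 4p - 1 ⇒ p = \frac{1}{3}.
Matching constants: q = -4p + 4q + 6 ⇒ q = - \frac{14}{9}.
General: T(n) = A·(4)^n + \frac{n}{3} - \frac{14}{9}.
Apply T(0) = 0: A - \frac{14}{9} = 0 ⇒ A = \frac{14}{9}.
So T(n) = \frac{14 \cdot 4^{n}}{9} + \frac{n}{3} - \frac{14}{9}.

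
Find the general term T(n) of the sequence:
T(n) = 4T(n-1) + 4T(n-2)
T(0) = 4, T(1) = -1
Characteristic equation: x² - 4x - 4 = 0.
Discriminant Δ = (4)² + 4·(4) = 32.
Roots r₁,₂ = (4 ± √32)/2, so r₁ = 2 + 2 \sqrt{2}, r₂ = 2 - 2 \sqrt{2}.
General solution: T(n) = A·r₁^n + B·r₂^n.
From the initial conditions, A + B = 4 and r₁A + r₂B = -1.
Since r₁ - r₂ = √32: A = (-1 - (4)r₂)/√32 = 2 - \frac{9 \sqrt{2}}{8}, and B = 4 - A = \frac{9 \sqrt{2}}{8} + 2.
So T(n) = \left(2 - \frac{9 \sqrt{2}}{8}\right)\left(2 + 2 \sqrt{2}\right)^n + \left(\frac{9 \sqrt{2}}{8} + 2\right)\left(2 - 2 \sqrt{2}\right)^n.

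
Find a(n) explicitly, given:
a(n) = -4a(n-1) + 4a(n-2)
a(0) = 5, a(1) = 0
Characteristic equation: x² + 4x - 4 = 0.
Discriminant Δ = (-4)² + 4·(4) = 32.
Roots r₁,₂ = (-4 ± √32)/2, so r₁ = -2 + 2 \sqrt{2}, r₂ = - 2 \sqrt{2} - 2.
General solution: a(n) = A·r₁^n + B·r₂^n.
From the initial conditions, A + B = 5 and r₁A + r₂B = 0.
Since r₁ - r₂ = √32: A = (0 - (5)r₂)/√32 = \frac{5 \sqrt{2}}{4} + \frac{5}{2}, and B = 5 - A = \frac{5}{2} - \frac{5 \sqrt{2}}{4}.
So a(n) = \left(\frac{5 \sqrt{2}}{4} + \frac{5}{2}\right)\left(-2 + 2 \sqrt{2}\right)^n + \left(\frac{5}{2} - \frac{5 \sqrt{2}}{4}\right)\left(- 2 \sqrt{2} - 2\right)^n.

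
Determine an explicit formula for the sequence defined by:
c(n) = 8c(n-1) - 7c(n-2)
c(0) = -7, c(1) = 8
Characteristic equation: x² - 8x + 7 = 0, which factors as (x - (1))(x - (7)) = 0.
Roots r₁ = 1, r₂ = 7 (distinct).
General solution: c(n) = A·(1)^n + B·(7)^n.
From c(0) = -7: A + B = -7.
From c(1) = 8: A + 7B = 8.
Solving: A = - \frac{19}{2}, B = \frac{5}{2}.
So c(n) = \frac{5 \cdot 7^{n}}{2} - \frac{19}{2}.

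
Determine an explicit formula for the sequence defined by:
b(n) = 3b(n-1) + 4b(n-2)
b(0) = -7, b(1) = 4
Characteristic equation: x² - 3x - 4 = 0, which factors as (x - (4))(x - (-1)) = 0.
Roots r₁ = 4, r₂ = -1 (distinct).
General solution: b(n) = A·(4)^n + B·(-1)^n.
From b(0) = -7: A + B = -7.
From b(1) = 4: 4A - B = 4.
Solving: A = - \frac{3}{5}, B = - \frac{32}{5}.
So b(n) = - \frac{32 \left(-1\right)^{n}}{5} - \frac{3 \cdot 4^{n}}{5}.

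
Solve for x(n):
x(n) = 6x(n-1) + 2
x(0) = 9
First-order linear non-homogeneous.
Homogeneous solution: x_h(n) = A·(6)^n.
Try constant particular solution x_p = K: K = 6K + 2 ⇒ K = - \frac{2}{5}.
General: x(n) = A·(6)^n - \frac{2}{5}.
Apply x(0) = 9: A - \frac{2}{5} = 9 ⇒ A = \frac{47}{5}.
So x(n) = \frac{47 \cdot 6^{n}}{5} - \frac{2}{5}.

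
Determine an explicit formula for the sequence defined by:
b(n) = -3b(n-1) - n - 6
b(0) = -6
First-order linear with linear forcing.
Homogeneous solution: b_h(n) = A·(-3)^n.
Try particular b_p(n) = pn + q. Substituting:
  pn + q = -3(p(n-1) + q) - n - 6.
Matching the n-coefficient: p = -3p - 1 ⇒ p = - \frac{1}{4}.
Matching constants: q = 3p - 3q - 6 ⇒ q = - \frac{27}{16}.
General: b(n) = A·(-3)^n - \frac{n}{4} - \frac{27}{16}.
Apply b(0) = -6: A - \frac{27}{16} = -6 ⇒ A = - \frac{69}{16}.
So b(n) = - \frac{69 \left(-3\right)^{n}}{16} - \frac{n}{4} - \frac{27}{16}.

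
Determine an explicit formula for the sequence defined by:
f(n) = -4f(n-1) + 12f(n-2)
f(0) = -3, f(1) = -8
Characteristic equation: x² + 4x - 12 = 0, which factors as (x - (2))(x - (-6)) = 0.
Roots r₁ = 2, r₂ = -6 (distinct).
General solution: f(n) = A·(2)^n + B·(-6)^n.
From f(0) = -3: A + B = -3.
From f(1) = -8: 2A - 6B = -8.
Solving: A = - \frac{13}{4}, B = \frac{1}{4}.
So f(n) = \frac{\left(-6\right)^{n}}{4} - \frac{13 \cdot 2^{n}}{4}.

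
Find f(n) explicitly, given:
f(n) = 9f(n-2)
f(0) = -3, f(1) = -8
Characteristic equation: x² - 9 = 0, which factors as (x - (3))(x - (-3)) = 0.
Roots r₁ = 3, r₂ = -3 (distinct).
General solution: f(n) = A·(3)^n + B·(-3)^n.
From f(0) = -3: A + B = -3.
From f(1) = -8: 3A - 3B = -8.
Solving: A = - \frac{17}{6}, B = - \frac{1}{6}.
So f(n) = - \frac{\left(-3\right)^{n}}{6} - \frac{17 \cdot 3^{n}}{6}.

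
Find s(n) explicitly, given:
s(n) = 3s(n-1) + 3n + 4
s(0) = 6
First-order linear with linear forcing.
Homogeneous solution: s_h(n) = A·(3)^n.
Try particular s_p(n) = pn + q. Substituting:
  pn + q = 3(p(n-1) + q) + 3n + 4.
Matching the n-coefficient: p = 3p + 3 ⇒ p = - \frac{3}{2}.
Matching constants: q = -3p + 3q + 4 ⇒ q = - \frac{17}{4}.
General: s(n) = A·(3)^n - \frac{3 n}{2} - \frac{17}{4}.
Apply s(0) = 6: A - \frac{17}{4} = 6 ⇒ A = \frac{41}{4}.
So s(n) = \frac{41 \cdot 3^{n}}{4} - \frac{3 n}{2} - \frac{17}{4}.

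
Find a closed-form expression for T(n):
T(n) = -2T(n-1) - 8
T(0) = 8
First-order linear non-homogeneous.
Homogeneous solution: T_h(n) = A·(-2)^n.
Try constant particular solution T_p = K: K = -2K - 8 ⇒ K = - \frac{8}{3}.
General: T(n) = A·(-2)^n - \frac{8}{3}.
Apply T(0) = 8: A - \frac{8}{3} = 8 ⇒ A = \frac{32}{3}.
So T(n) = \frac{32 \left(-2\right)^{n}}{3} - \frac{8}{3}.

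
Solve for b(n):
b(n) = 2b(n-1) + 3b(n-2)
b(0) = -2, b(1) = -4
Characteristic equation: x² - 2x - 3 = 0, which factors as (x - (3))(x - (-1)) = 0.
Roots r₁ = 3, r₂ = -1 (distinct).
General solution: b(n) = A·(3)^n + B·(-1)^n.
From b(0) = -2: A + B = -2.
From b(1) = -4: 3A - B = -4.
Solving: A = - \frac{3}{2}, B = - \frac{1}{2}.
So b(n) = - \frac{\left(-1\right)^{n}}{2} - \frac{3 \cdot 3^{n}}{2}.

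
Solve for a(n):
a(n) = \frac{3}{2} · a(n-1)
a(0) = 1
Pure geometric recurrence with ratio \frac{3}{2}.
By induction a(n) = a(0) · (\frac{3}{2})^n = \left(\frac{3}{2}\right)^{n}.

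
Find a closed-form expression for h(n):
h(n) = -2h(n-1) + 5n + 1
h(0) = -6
First-order linear with linear forcing.
Homogeneous solution: h_h(n) = A·(-2)^n.
Try particular h_p(n) = pn + q. Substituting:
  pn + q = -2(p(n-1) + q) + 5n + 1.
Matching the n-coefficient: p = -2p + 5 ⇒ p = \frac{5}{3}.
Matching constants: q = 2p - 2q + 1 ⇒ q = \frac{13}{9}.
General: h(n) = A·(-2)^n + \frac{5 n}{3} + \frac{13}{9}.
Apply h(0) = -6: A + \frac{13}{9} = -6 ⇒ A = - \frac{67}{9}.
So h(n) = - \frac{67 \left(-2\right)^{n}}{9} + \frac{5 n}{3} + \frac{13}{9}.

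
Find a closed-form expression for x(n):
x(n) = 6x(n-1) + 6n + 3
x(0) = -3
First-order linear with linear forcing.
Homogeneous solution: x_h(n) = A·(6)^n.
Try particular x_p(n) = pn + q. Substituting:
  pn + q = 6(p(n-1) + q) + 6n + 3.
Matching the n-coefficient: p = 6p + 6 ⇒ p = - \frac{6}{5}.
Matching constants: q = -6p + 6q + 3 ⇒ q = - \frac{51}{25}.
General: x(n) = A·(6)^n - \frac{6 n}{5} - \frac{51}{25}.
Apply x(0) = -3: A - \frac{51}{25} = -3 ⇒ A = - \frac{24}{25}.
So x(n) = - \frac{24 \cdot 6^{n}}{25} - \frac{6 n}{5} - \frac{51}{25}.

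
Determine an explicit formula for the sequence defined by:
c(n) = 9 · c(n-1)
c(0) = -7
Pure geometric recurrence with ratio 9.
By induction c(n) = c(0) · (9)^n = - 7 \cdot 9^{n}.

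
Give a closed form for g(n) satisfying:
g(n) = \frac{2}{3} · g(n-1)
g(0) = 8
Pure geometric recurrence with ratio \frac{2}{3}.
By induction g(n) = g(0) · (\frac{2}{3})^n = 8 \left(\frac{2}{3}\right)^{n}.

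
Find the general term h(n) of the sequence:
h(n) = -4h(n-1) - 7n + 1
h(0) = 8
First-order linear with linear forcing.
Homogeneous solution: h_h(n) = A·(-4)^n.
Try particular h_p(n) = pn + q. Substituting:
  pn + q = -4(p(n-1) + q) - 7n + 1.
Matching the n-coefficient: p = -4p - 7 ⇒ p = - \frac{7}{5}.
Matching constants: q = 4p - 4q + 1 ⇒ q = - \frac{23}{25}.
General: h(n) = A·(-4)^n - \frac{7 n}{5} - \frac{23}{25}.
Apply h(0) = 8: A - \frac{23}{25} = 8 ⇒ A = \frac{223}{25}.
So h(n) = \frac{223 \left(-4\right)^{n}}{25} - \frac{7 n}{5} - \frac{23}{25}.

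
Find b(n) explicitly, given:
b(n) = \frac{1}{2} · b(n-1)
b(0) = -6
Pure geometric recurrence with ratio \frac{1}{2}.
By induction b(n) = b(0) · (\frac{1}{2})^n = - 6 \cdot 2^{- n}.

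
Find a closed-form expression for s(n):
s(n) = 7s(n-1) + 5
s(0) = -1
First-order linear non-homogeneous.
Homogeneous solution: s_h(n) = A·(7)^n.
Try constant particular solution s_p = K: K = 7K + 5 ⇒ K = - \frac{5}{6}.
General: s(n) = A·(7)^n - \frac{5}{6}.
Apply s(0) = -1: A - \frac{5}{6} = -1 ⇒ A = - \frac{1}{6}.
So s(n) = - \frac{7^{n}}{6} - \frac{5}{6}.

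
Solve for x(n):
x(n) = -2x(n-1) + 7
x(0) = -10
First-order linear non-homogeneous.
Homogeneous solution: x_h(n) = A·(-2)^n.
Try constant particular solution x_p = K: K = -2K + 7 ⇒ K = \frac{7}{3}.
General: x(n) = A·(-2)^n + \frac{7}{3}.
Apply x(0) = -10: A + \frac{7}{3} = -10 ⇒ A = - \frac{37}{3}.
So x(n) = \frac{7}{3} - \frac{37 \left(-2\right)^{n}}{3}.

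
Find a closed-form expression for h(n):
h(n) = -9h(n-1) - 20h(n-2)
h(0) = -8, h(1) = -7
Characteristic equation: x² + 9x + 20 = 0, which factors as (x - (-4))(x - (-5)) = 0.
Roots r₁ = -4, r₂ = -5 (distinct).
General solution: h(n) = A·(-4)^n + B·(-5)^n.
From h(0) = -8: A + B = -8.
From h(1) = -7: -4A - 5B = -7.
Solving: A = -47, B = 39.
So h(n) = - 47 \left(-4\right)^{n} + 39 \left(-5\right)^{n}.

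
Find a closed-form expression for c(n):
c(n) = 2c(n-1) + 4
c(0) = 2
First-order linear non-homogeneous.
Homogeneous solution: c_h(n) = A·(2)^n.
Try constant particular solution c_p = K: K = 2K + 4 ⇒ K = -4.
General: c(n) = A·(2)^n - 4.
Apply c(0) = 2: A - 4 = 2 ⇒ A = 6.
So c(n) = 6 \cdot 2^{n} - 4.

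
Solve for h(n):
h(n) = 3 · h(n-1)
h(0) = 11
Pure geometric recurrence with ratio 3.
By induction h(n) = h(0) · (3)^n = 11 \cdot 3^{n}.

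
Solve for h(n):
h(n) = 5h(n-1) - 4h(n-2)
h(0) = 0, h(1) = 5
Characteristic equation: x² - 5x + 4 = 0, which factors as (x - (1))(x - (4)) = 0.
Roots r₁ = 1, r₂ = 4 (distinct).
General solution: h(n) = A·(1)^n + B·(4)^n.
From h(0) = 0: A + B = 0.
From h(1) = 5: A + 4B = 5.
Solving: A = - \frac{5}{3}, B = \frac{5}{3}.
So h(n) = \frac{5 \cdot 4^{n}}{3} - \frac{5}{3}.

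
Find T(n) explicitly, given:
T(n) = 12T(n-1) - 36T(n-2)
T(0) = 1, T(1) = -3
Characteristic equation: x² - 12x + 36 = 0, which is (x - (6))².
Repeated root r = 6.
General solution: T(n) = (A + Bn)·(6)^n.
From T(0) = 1: A = 1.
From T(1) = -3: (A + B)·(6) = -3 ⇒ B = - \frac{3}{2}.
So T(n) = \left(1 - \frac{3 n}{2}\right) \cdot (6)^n.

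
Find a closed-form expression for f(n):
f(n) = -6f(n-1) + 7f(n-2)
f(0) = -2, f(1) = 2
Characteristic equation: x² + 6x - 7 = 0, which factors as (x - (-7))(x - (1)) = 0.
Roots r₁ = -7, r₂ = 1 (distinct).
General solution: f(n) = A·(-7)^n + B·(1)^n.
From f(0) = -2: A + B = -2.
From f(1) = 2: -7A + B = 2.
Solving: A = - \frac{1}{2}, B = - \frac{3}{2}.
So f(n) = - \frac{\left(-7\right)^{n}}{2} - \frac{3}{2}.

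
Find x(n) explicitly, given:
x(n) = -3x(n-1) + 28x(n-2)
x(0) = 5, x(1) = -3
Characteristic equation: x² + 3x - 28 = 0, which factors as (x - (4))(x - (-7)) = 0.
Roots r₁ = 4, r₂ = -7 (distinct).
General solution: x(n) = A·(4)^n + B·(-7)^n.
From x(0) = 5: A + B = 5.
From x(1) = -3: 4A - 7B = -3.
Solving: A = \frac{32}{11}, B = \frac{23}{11}.
So x(n) = \frac{23 \left(-7\right)^{n}}{11} + \frac{32 \cdot 4^{n}}{11}.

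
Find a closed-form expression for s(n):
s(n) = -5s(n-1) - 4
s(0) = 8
First-order linear non-homogeneous.
Homogeneous solution: s_h(n) = A·(-5)^n.
Try constant particular solution s_p = K: K = -5K - 4 ⇒ K = - \frac{2}{3}.
General: s(n) = A·(-5)^n - \frac{2}{3}.
Apply s(0) = 8: A - \frac{2}{3} = 8 ⇒ A = \frac{26}{3}.
So s(n) = \frac{26 \left(-5\right)^{n}}{3} - \frac{2}{3}.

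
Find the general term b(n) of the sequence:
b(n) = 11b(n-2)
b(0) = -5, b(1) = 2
Characteristic equation: x² - 11 = 0.
Discriminant Δ = (0)² + 4·(11) = 44.
Roots r₁,₂ = (0 ± √44)/2, so r₁ = \sqrt{11}, r₂ = - \sqrt{11}.
General solution: b(n) = A·r₁^n + B·r₂^n.
From the initial conditions, A + B = -5 and r₁A + r₂B = 2.
Since r₁ - r₂ = √44: A = (2 - (-5)r₂)/√44 = - \frac{5}{2} + \frac{\sqrt{11}}{11}, and B = -5 - A = - \frac{5}{2} - \frac{\sqrt{11}}{11}.
So b(n) = \left(- \frac{5}{2} + \frac{\sqrt{11}}{11}\right)\left(\sqrt{11}\right)^n + \left(- \frac{5}{2} - \frac{\sqrt{11}}{11}\right)\left(- \sqrt{11}\right)^n.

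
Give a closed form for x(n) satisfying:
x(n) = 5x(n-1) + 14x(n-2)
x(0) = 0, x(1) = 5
Characteristic equation: x² - 5x - 14 = 0, which factors as (x - (-2))(x - (7)) = 0.
Roots r₁ = -2, r₂ = 7 (distinct).
General solution: x(n) = A·(-2)^n + B·(7)^n.
From x(0) = 0: A + B = 0.
From x(1) = 5: -2A + 7B = 5.
Solving: A = - \frac{5}{9}, B = \frac{5}{9}.
So x(n) = - \frac{5 \left(-2\right)^{n}}{9} + \frac{5 \cdot 7^{n}}{9}.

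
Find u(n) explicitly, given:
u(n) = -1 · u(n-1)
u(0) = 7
Pure geometric recurrence with ratio -1.
By induction u(n) = u(0) · (-1)^n = 7 \left(-1\right)^{n}.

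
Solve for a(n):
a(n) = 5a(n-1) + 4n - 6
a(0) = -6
First-order linear with linear forcing.
Homogeneous solution: a_h(n) = A·(5)^n.
Try particular a_p(n) = pn + q. Substituting:
  pn + q = 5(p(n-1) + q) + 4n - 6.
Matching the n-coefficient: p = 5p + 4 ⇒ p = -1.
Matching constants: q = -5p + 5q - 6 ⇒ q = \frac{1}{4}.
General: a(n) = A·(5)^n - n + \frac{1}{4}.
Apply a(0) = -6: A + \frac{1}{4} = -6 ⇒ A = - \frac{25}{4}.
So a(n) = - \frac{25 \cdot 5^{n}}{4} - n + \frac{1}{4}.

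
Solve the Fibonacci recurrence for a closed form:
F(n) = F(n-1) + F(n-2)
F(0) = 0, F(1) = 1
This is the Fibonacci sequence.
Characteristic equation: x² - x - 1 = 0; roots r₁ = \frac{1}{2} + \frac{\sqrt{5}}{2}, r₂ = \frac{1}{2} - \frac{\sqrt{5}}{2}.
General: F(n) = A·r₁^n + B·r₂^n. Solving with F(0)=0, F(1)=1 gives A = \frac{\sqrt{5}}{5}, B = - \frac{\sqrt{5}}{5}.
So F(n) = \frac{2^{- n} \sqrt{5} \left(- \left(1 - \sqrt{5}\right)^{n} + \left(1 + \sqrt{5}\right)^{n}\right)}{5}.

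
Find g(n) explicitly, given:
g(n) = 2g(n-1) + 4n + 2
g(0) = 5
First-order linear with linear forcing.
Homogeneous solution: g_h(n) = A·(2)^n.
Try particular g_p(n) = pn + q. Substituting:
  pn + q = 2(p(n-1) + q) + 4n + 2.
Matching the n-coefficient: p = 2p + 4 ⇒ p = -4.
Matching constants: q = -2p + 2q + 2 ⇒ q = -10.
General: g(n) = A·(2)^n - 4 n - 10.
Apply g(0) = 5: A - 10 = 5 ⇒ A = 15.
So g(n) = 15 \cdot 2^{n} - 4 n - 10.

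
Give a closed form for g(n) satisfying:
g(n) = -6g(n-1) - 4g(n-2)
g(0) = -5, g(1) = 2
Characteristic equation: x² + 6x + 4 = 0.
Discriminant Δ = (-6)² + 4·(-4) = 20.
Roots r₁,₂ = (-6 ± √20)/2, so r₁ = -3 + \sqrt{5}, r₂ = -3 - \sqrt{5}.
General solution: g(n) = A·r₁^n + B·r₂^n.
From the initial conditions, A + B = -5 and r₁A + r₂B = 2.
Since r₁ - r₂ = √20: A = (2 - (-5)r₂)/√20 = - \frac{13 \sqrt{5}}{10} - \frac{5}{2}, and B = -5 - A = - \frac{5}{2} + \frac{13 \sqrt{5}}{10}.
So g(n) = \left(- \frac{13 \sqrt{5}}{10} - \frac{5}{2}\right)\left(-3 + \sqrt{5}\right)^n + \left(- \frac{5}{2} + \frac{13 \sqrt{5}}{10}\right)\left(-3 - \sqrt{5}\right)^n.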